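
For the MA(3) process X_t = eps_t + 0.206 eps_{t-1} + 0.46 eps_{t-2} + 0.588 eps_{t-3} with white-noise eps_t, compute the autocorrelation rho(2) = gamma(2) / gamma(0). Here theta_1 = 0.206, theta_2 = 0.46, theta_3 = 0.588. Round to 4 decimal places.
\rho(2) = 0.3633

For an MA(q) process with theta_0 = 1, the autocovariance is
  gamma(k) = sigma^2 * sum_{i=0..q-k} theta_i * theta_{i+k},
and rho(k) = gamma(k) / gamma(0). Sigma^2 cancels.
  numerator   = (1)*(0.46) + (0.206)*(0.588) = 0.581128.
  denominator = (1)^2 + (0.206)^2 + (0.46)^2 + (0.588)^2 = 1.59978.
  rho(2) = 0.581128 / 1.59978 = 0.3633.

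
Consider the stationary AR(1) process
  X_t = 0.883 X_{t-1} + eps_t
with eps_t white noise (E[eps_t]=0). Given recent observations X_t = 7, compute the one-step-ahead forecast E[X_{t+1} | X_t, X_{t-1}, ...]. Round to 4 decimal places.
E[X_{t+1} \mid \mathcal F_t] = 6.1810

For an AR(p) model X_t = c + sum_i phi_i X_{t-i} + eps_t, the
one-step-ahead conditional mean is
  E[X_{t+1} | X_t, ...] = c + sum_i phi_i X_{t+1-i}.
Substitute known values:
  E[X_{t+1} | ...] = (0.883) * (7)
                   = 6.1810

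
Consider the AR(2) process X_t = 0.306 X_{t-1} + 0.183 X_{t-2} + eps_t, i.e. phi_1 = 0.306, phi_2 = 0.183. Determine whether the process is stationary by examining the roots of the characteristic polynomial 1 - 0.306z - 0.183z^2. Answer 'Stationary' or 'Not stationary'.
\text{Stationary}

The AR(p) characteristic polynomial is P(z) = 1 - 0.306z - 0.183z^2.
Stationarity requires all roots to lie outside the unit circle, i.e. |z| > 1 for every root.
Set 1 + (-0.306) z + (-0.183) z^2 = 0, i.e. a z^2 + b z + c = 0 with a = -0.183, b = -0.306, c = 1.
Discriminant D = b^2 - 4ac = (-0.306)^2 - 4*(-0.183)*1 = 0.093636 - (-0.732) = 0.825636.
D >= 0, so the roots are real: z = (-b +/- sqrt(D)) / (2a) = (0.306 +/- 0.908645) / (-0.366).
  z_1 = (0.306 + 0.908645) / (-0.366) = -3.3187,   |z_1| = 3.3187.
  z_2 = (0.306 - 0.908645) / (-0.366) = 1.6466,   |z_2| = 1.6466.
Moduli of all roots: 3.3187, 1.6466.
All moduli strictly greater than 1? Yes.
Verdict: Stationary.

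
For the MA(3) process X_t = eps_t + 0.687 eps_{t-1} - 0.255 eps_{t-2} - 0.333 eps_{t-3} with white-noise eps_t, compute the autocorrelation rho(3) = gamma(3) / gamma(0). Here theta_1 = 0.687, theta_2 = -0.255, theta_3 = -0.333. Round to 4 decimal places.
\rho(3) = -0.2021

For an MA(q) process with theta_0 = 1, the autocovariance is
  gamma(k) = sigma^2 * sum_{i=0..q-k} theta_i * theta_{i+k},
and rho(k) = gamma(k) / gamma(0). Sigma^2 cancels.
  numerator   = (1)*(-0.333) = -0.333.
  denominator = (1)^2 + (0.687)^2 + (-0.255)^2 + (-0.333)^2 = 1.647883.
  rho(3) = -0.333 / 1.647883 = -0.2021.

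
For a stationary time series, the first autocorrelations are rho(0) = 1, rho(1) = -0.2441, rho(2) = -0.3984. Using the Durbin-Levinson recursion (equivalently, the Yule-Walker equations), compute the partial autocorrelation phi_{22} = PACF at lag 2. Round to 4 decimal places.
\phi_{22} = -0.4870

The PACF at lag k is phi_{kk}, the last component of the solution
to the Yule-Walker system G_k phi = r_k where
  (G_k)_{ij} = rho(|i - j|), (r_k)_i = rho(i), i,j = 1..k.
Equivalently, Durbin-Levinson gives phi_{kk} iteratively:
  phi_{11} = rho(1)
  phi_{kk} = [rho(k) - sum_{j=1..k-1} phi_{k-1,j} rho(k-j)]
            / [1 - sum_{j=1..k-1} phi_{k-1,j} rho(j)],
  phi_{k,j} = phi_{k-1,j} - phi_{kk} phi_{k-1,k-j},  j = 1..k-1.
Step k = 1:
  phi_11 = rho(1) = -0.2441.
Step k = 2:
  phi_22 = [rho(2) - phi_11 rho(1)] / [1 - phi_11 rho(1)] = [-0.3984 - (-0.2441)(-0.2441)] / [1 - (-0.2441)(-0.2441)]
         = -0.45798481 / 0.94041519 = -0.487.
Therefore phi_{22} = -0.4870.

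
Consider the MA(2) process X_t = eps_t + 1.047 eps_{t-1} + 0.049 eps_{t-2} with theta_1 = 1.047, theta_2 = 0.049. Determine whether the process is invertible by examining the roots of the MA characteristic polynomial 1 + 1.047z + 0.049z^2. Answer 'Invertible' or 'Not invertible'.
\text{Invertible}

The MA(q) characteristic polynomial is P(z) = 1 + 1.047z + 0.049z^2.
Invertibility requires all roots to lie outside the unit circle, i.e. |z| > 1 for every root.
Set 1 + (1.047) z + (0.049) z^2 = 0, i.e. a z^2 + b z + c = 0 with a = 0.049, b = 1.047, c = 1.
Discriminant D = b^2 - 4ac = (1.047)^2 - 4*(0.049)*1 = 1.096209 - (0.196) = 0.900209.
D >= 0, so the roots are real: z = (-b +/- sqrt(D)) / (2a) = (-1.047 +/- 0.948793) / (0.098).
  z_1 = (-1.047 + 0.948793) / (0.098) = -1.0021,   |z_1| = 1.0021.
  z_2 = (-1.047 - 0.948793) / (0.098) = -20.3652,   |z_2| = 20.3652.
Moduli of all roots: 1.0021, 20.3652.
All moduli strictly greater than 1? Yes.
Verdict: Invertible.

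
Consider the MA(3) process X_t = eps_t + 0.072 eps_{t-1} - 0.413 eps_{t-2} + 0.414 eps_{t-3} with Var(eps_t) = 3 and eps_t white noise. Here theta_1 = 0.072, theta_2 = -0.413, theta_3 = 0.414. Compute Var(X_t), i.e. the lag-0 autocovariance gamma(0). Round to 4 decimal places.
\gamma(0) = 4.0414

For an MA(q) process X_t = eps_t + sum_i theta_i eps_{t-i} with
Var(eps_t) = sigma^2, the variance is
  gamma(0) = sigma^2 * (1 + sum_i theta_i^2).
  sum_i theta_i^2 = (0.072)^2 + (-0.413)^2 + (0.414)^2 = 0.005184 + 0.170569 + 0.171396 = 0.347149.
  gamma(0) = 3 * (1 + 0.347149) = 3 * 1.347149 = 4.041447, which rounds to 4.0414.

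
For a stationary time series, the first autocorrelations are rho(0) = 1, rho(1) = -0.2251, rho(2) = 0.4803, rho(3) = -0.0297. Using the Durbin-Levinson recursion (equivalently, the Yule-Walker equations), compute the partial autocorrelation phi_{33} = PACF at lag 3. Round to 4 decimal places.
\phi_{33} = 0.1740

The PACF at lag k is phi_{kk}, the last component of the solution
to the Yule-Walker system G_k phi = r_k where
  (G_k)_{ij} = rho(|i - j|), (r_k)_i = rho(i), i,j = 1..k.
Equivalently, Durbin-Levinson gives phi_{kk} iteratively:
  phi_{11} = rho(1)
  phi_{kk} = [rho(k) - sum_{j=1..k-1} phi_{k-1,j} rho(k-j)]
            / [1 - sum_{j=1..k-1} phi_{k-1,j} rho(j)],
  phi_{k,j} = phi_{k-1,j} - phi_{kk} phi_{k-1,k-j},  j = 1..k-1.
Step k = 1:
  phi_11 = rho(1) = -0.2251.
Step k = 2:
  phi_22 = [rho(2) - phi_11 rho(1)] / [1 - phi_11 rho(1)] = [0.4803 - (-0.2251)(-0.2251)] / [1 - (-0.2251)(-0.2251)]
         = 0.42962999 / 0.94932999 = 0.452561.
  Update: phi_21 = phi_11 - phi_22 phi_11 = -0.2251 - (0.452561)(-0.2251) = -0.123228.
Step k = 3:
  phi_33 = [rho(3) - phi_21 rho(2) - phi_22 rho(1)] / [1 - phi_21 rho(1) - phi_22 rho(2)]
    numerator   = -0.0297 - (-0.123228)(0.4803) - (0.452561)(-0.2251) = 0.13135817
    denominator = 1 - (-0.123228)(-0.2251) - (0.452561)(0.4803) = 0.75489609
  phi_33 = 0.13135817 / 0.75489609 = 0.174.
Therefore phi_{33} = 0.1740.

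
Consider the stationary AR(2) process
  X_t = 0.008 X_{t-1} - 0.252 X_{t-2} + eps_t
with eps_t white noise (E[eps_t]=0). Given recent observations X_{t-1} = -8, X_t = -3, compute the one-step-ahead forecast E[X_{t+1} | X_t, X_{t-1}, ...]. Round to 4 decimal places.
E[X_{t+1} \mid \mathcal F_t] = 1.9920

For an AR(p) model X_t = c + sum_i phi_i X_{t-i} + eps_t, the
one-step-ahead conditional mean is
  E[X_{t+1} | X_t, ...] = c + sum_i phi_i X_{t+1-i}.
Substitute known values:
  E[X_{t+1} | ...] = (0.008) * (-3) + (-0.252) * (-8)
                   = 1.9920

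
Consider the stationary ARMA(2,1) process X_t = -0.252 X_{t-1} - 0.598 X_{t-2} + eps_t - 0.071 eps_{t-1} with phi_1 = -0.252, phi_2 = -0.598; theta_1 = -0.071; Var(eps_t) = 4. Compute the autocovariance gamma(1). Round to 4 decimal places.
\gamma(1) = -1.2123

Multiply the model equation by X_{t-k} and take expectations. With theta_0 = psi_0 = 1 and psi_j the MA(infinity) weights, this gives
  gamma(k) - sum_i phi_i gamma(k-i) = c_k,
  c_k = sigma^2 * sum_{j=k..q} theta_j psi_{j-k}   (c_k = 0 for k > q),
using gamma(-m) = gamma(m).
psi-weights needed (psi_j = theta_j + sum_i phi_i psi_{j-i}):
  psi_1 = theta_1 + phi_1 = -0.071 + (-0.252) = -0.323
Right-hand sides:
  c_0 = sigma^2 (1 + theta_1 psi_1) = 4 * (1 + (-0.071)(-0.323)) = 4 * 1.022933 = 4.091732
  c_1 = sigma^2 theta_1 = 4 * (-0.071) = -0.284
  c_2 = 0
Equations for k = 0, 1, 2 (AR order 2, c_2 = 0):
  (E0) gamma(0) = phi_1 gamma(1) + phi_2 gamma(2) + c_0
  (E1) gamma(1) = phi_1 gamma(0) + phi_2 gamma(1) + c_1
  (E2) gamma(2) = phi_1 gamma(1) + phi_2 gamma(0)
From (E1): gamma(1) = A gamma(0) + B with
  A = phi_1 / (1 - phi_2) = -0.252 / 1.598 = -0.157697,   B = c_1 / (1 - phi_2) = -0.284 / 1.598 = -0.177722.
Insert (E2) into (E0): gamma(0) (1 - phi_2^2) = phi_1 (1 + phi_2) gamma(1) + c_0.
  phi_1 (1 + phi_2) = (-0.252)(0.402) = -0.101304,   1 - phi_2^2 = 0.642396.
Replace gamma(1) by A gamma(0) + B and collect gamma(0):
  gamma(0) [0.642396 - (-0.101304)(-0.157697)] = (-0.101304)(-0.177722) + 4.091732
  gamma(0) * 0.626421 = 4.109736
  gamma(0) = 4.109736 / 0.626421 = 6.560665.
  gamma(1) = A gamma(0) + B = (-0.157697)(6.560665) + (-0.177722) = -1.21232.
Therefore gamma(1) = -1.2123 (to 4 decimal places).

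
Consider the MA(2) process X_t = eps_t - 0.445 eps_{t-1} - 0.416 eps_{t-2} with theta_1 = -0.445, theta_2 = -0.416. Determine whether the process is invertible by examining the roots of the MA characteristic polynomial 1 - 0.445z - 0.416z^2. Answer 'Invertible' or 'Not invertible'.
\text{Invertible}

The MA(q) characteristic polynomial is P(z) = 1 - 0.445z - 0.416z^2.
Invertibility requires all roots to lie outside the unit circle, i.e. |z| > 1 for every root.
Set 1 + (-0.445) z + (-0.416) z^2 = 0, i.e. a z^2 + b z + c = 0 with a = -0.416, b = -0.445, c = 1.
Discriminant D = b^2 - 4ac = (-0.445)^2 - 4*(-0.416)*1 = 0.198025 - (-1.664) = 1.862025.
D >= 0, so the roots are real: z = (-b +/- sqrt(D)) / (2a) = (0.445 +/- 1.36456) / (-0.832).
  z_1 = (0.445 + 1.36456) / (-0.832) = -2.175,   |z_1| = 2.175.
  z_2 = (0.445 - 1.36456) / (-0.832) = 1.1052,   |z_2| = 1.1052.
Moduli of all roots: 2.1750, 1.1052.
All moduli strictly greater than 1? Yes.
Verdict: Invertible.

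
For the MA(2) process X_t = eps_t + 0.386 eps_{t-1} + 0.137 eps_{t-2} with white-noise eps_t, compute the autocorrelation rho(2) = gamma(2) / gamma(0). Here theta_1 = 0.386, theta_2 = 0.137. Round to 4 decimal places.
\rho(2) = 0.1173

For an MA(q) process with theta_0 = 1, the autocovariance is
  gamma(k) = sigma^2 * sum_{i=0..q-k} theta_i * theta_{i+k},
and rho(k) = gamma(k) / gamma(0). Sigma^2 cancels.
  numerator   = (1)*(0.137) = 0.137.
  denominator = (1)^2 + (0.386)^2 + (0.137)^2 = 1.167765.
  rho(2) = 0.137 / 1.167765 = 0.1173.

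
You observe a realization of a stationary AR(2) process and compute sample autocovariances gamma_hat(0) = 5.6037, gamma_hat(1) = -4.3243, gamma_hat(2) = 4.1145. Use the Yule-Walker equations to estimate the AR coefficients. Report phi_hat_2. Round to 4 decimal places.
\hat\phi_{2} = 0.3430

The Yule-Walker equations for an AR(p) process read, in matrix form,
  Gamma_p phi = r_p,   with   (Gamma_p)_{ij} = gamma(|i - j|),
                       (r_p)_i = gamma(i),   i,j = 1..p.
Substitute the sample gammas (Toeplitz matrix and right-hand side of size 2):
  Gamma_p = [[5.6037, -4.3243], [-4.3243, 5.6037]]
  r_p     = [-4.3243, 4.1145]
Written out:
  5.6037 phi_1 - 4.3243 phi_2 = -4.3243
  -4.3243 phi_1 + 5.6037 phi_2 = 4.1145
Solve by Cramer's rule:
  det = gamma(0)^2 - gamma(1)^2 = (5.6037)^2 - (-4.3243)^2 = 31.40145369 - 18.69957049 = 12.7018832
  phi_hat_1 = [gamma(1) gamma(0) - gamma(1) gamma(2)] / det = [(-4.3243)(5.6037) - (-4.3243)(4.1145)] / 12.7018832 = -6.43974756 / 12.7018832 = -0.507
  phi_hat_2 = [gamma(0) gamma(2) - gamma(1)^2] / det = [(5.6037)(4.1145) - (-4.3243)^2] / 12.7018832 = 4.35685316 / 12.7018832 = 0.343
So phi_hat = [-0.5070, 0.3430].
Therefore phi_hat_2 = 0.3430.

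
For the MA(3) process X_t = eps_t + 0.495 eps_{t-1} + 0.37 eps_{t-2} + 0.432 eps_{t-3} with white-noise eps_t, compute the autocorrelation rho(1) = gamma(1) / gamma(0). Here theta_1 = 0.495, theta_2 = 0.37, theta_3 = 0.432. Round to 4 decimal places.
\rho(1) = 0.5342

For an MA(q) process with theta_0 = 1, the autocovariance is
  gamma(k) = sigma^2 * sum_{i=0..q-k} theta_i * theta_{i+k},
and rho(k) = gamma(k) / gamma(0). Sigma^2 cancels.
  numerator   = (1)*(0.495) + (0.495)*(0.37) + (0.37)*(0.432) = 0.83799.
  denominator = (1)^2 + (0.495)^2 + (0.37)^2 + (0.432)^2 = 1.568549.
  rho(1) = 0.83799 / 1.568549 = 0.5342.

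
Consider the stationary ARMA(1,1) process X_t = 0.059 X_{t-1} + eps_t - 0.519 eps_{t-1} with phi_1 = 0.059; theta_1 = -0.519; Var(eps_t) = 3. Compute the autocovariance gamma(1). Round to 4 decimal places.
\gamma(1) = -1.3424

Multiply the model equation by X_{t-k} and take expectations. With theta_0 = psi_0 = 1 and psi_j the MA(infinity) weights, this gives
  gamma(k) - sum_i phi_i gamma(k-i) = c_k,
  c_k = sigma^2 * sum_{j=k..q} theta_j psi_{j-k}   (c_k = 0 for k > q),
using gamma(-m) = gamma(m).
psi-weights needed (psi_j = theta_j + sum_i phi_i psi_{j-i}):
  psi_1 = theta_1 + phi_1 = -0.519 + (0.059) = -0.46
Right-hand sides:
  c_0 = sigma^2 (1 + theta_1 psi_1) = 3 * (1 + (-0.519)(-0.46)) = 3 * 1.23874 = 3.71622
  c_1 = sigma^2 theta_1 = 3 * (-0.519) = -1.557
  c_2 = 0
Equations for k = 0 and k = 1 (AR order 1):
  gamma(0) = phi_1 gamma(1) + c_0
  gamma(1) = phi_1 gamma(0) + c_1
Substituting the second into the first: gamma(0) (1 - phi_1^2) = c_0 + phi_1 c_1, so
  gamma(0) = (c_0 + phi_1 c_1) / (1 - phi_1^2) = (3.71622 + (0.059)(-1.557)) / (1 - (0.059)^2) = 3.624357 / 0.996519 = 3.637017.
  gamma(1) = phi_1 gamma(0) + c_1 = (0.059)(3.637017) + (-1.557) = -1.342416.
Therefore gamma(1) = -1.3424 (to 4 decimal places).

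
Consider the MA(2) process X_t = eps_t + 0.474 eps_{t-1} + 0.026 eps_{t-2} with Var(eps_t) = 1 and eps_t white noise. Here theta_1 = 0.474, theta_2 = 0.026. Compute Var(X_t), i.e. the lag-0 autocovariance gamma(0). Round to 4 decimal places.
\gamma(0) = 1.2254

For an MA(q) process X_t = eps_t + sum_i theta_i eps_{t-i} with
Var(eps_t) = sigma^2, the variance is
  gamma(0) = sigma^2 * (1 + sum_i theta_i^2).
  sum_i theta_i^2 = (0.474)^2 + (0.026)^2 = 0.224676 + 0.000676 = 0.225352.
  gamma(0) = 1 * (1 + 0.225352) = 1 * 1.225352 = 1.225352, which rounds to 1.2254.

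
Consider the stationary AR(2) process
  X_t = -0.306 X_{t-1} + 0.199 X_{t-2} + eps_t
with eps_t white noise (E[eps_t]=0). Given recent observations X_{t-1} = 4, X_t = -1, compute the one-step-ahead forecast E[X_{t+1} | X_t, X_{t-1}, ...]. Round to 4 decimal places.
E[X_{t+1} \mid \mathcal F_t] = 1.1020

For an AR(p) model X_t = c + sum_i phi_i X_{t-i} + eps_t, the
one-step-ahead conditional mean is
  E[X_{t+1} | X_t, ...] = c + sum_i phi_i X_{t+1-i}.
Substitute known values:
  E[X_{t+1} | ...] = (-0.306) * (-1) + (0.199) * (4)
                   = 1.1020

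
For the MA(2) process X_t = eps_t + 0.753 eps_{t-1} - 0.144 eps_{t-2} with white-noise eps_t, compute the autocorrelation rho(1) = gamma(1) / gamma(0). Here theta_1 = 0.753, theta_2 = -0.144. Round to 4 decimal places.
\rho(1) = 0.4060

For an MA(q) process with theta_0 = 1, the autocovariance is
  gamma(k) = sigma^2 * sum_{i=0..q-k} theta_i * theta_{i+k},
and rho(k) = gamma(k) / gamma(0). Sigma^2 cancels.
  numerator   = (1)*(0.753) + (0.753)*(-0.144) = 0.644568.
  denominator = (1)^2 + (0.753)^2 + (-0.144)^2 = 1.587745.
  rho(1) = 0.644568 / 1.587745 = 0.4060.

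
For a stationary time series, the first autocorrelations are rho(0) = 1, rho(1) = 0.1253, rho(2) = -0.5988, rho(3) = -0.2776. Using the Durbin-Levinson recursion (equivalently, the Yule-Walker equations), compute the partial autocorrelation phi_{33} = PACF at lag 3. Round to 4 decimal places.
\phi_{33} = -0.1290

The PACF at lag k is phi_{kk}, the last component of the solution
to the Yule-Walker system G_k phi = r_k where
  (G_k)_{ij} = rho(|i - j|), (r_k)_i = rho(i), i,j = 1..k.
Equivalently, Durbin-Levinson gives phi_{kk} iteratively:
  phi_{11} = rho(1)
  phi_{kk} = [rho(k) - sum_{j=1..k-1} phi_{k-1,j} rho(k-j)]
            / [1 - sum_{j=1..k-1} phi_{k-1,j} rho(j)],
  phi_{k,j} = phi_{k-1,j} - phi_{kk} phi_{k-1,k-j},  j = 1..k-1.
Step k = 1:
  phi_11 = rho(1) = 0.1253.
Step k = 2:
  phi_22 = [rho(2) - phi_11 rho(1)] / [1 - phi_11 rho(1)] = [-0.5988 - (0.1253)(0.1253)] / [1 - (0.1253)(0.1253)]
         = -0.61450009 / 0.98429991 = -0.624302.
  Update: phi_21 = phi_11 - phi_22 phi_11 = 0.1253 - (-0.624302)(0.1253) = 0.203525.
Step k = 3:
  phi_33 = [rho(3) - phi_21 rho(2) - phi_22 rho(1)] / [1 - phi_21 rho(1) - phi_22 rho(2)]
    numerator   = -0.2776 - (0.203525)(-0.5988) - (-0.624302)(0.1253) = -0.07750423
    denominator = 1 - (0.203525)(0.1253) - (-0.624302)(-0.5988) = 0.60066647
  phi_33 = -0.07750423 / 0.60066647 = -0.129.
Therefore phi_{33} = -0.1290.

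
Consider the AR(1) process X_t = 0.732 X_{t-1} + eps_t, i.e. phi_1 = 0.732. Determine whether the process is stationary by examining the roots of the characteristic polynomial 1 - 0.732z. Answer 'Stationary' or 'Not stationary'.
\text{Stationary}

The AR(p) characteristic polynomial is P(z) = 1 - 0.732z.
Stationarity requires all roots to lie outside the unit circle, i.e. |z| > 1 for every root.
This is linear in z: 1 + (-0.732) z = 0  =>  z = -1/(-0.732) = 1.36612,  |z| = 1.36612.
Moduli of all roots: 1.3661.
All moduli strictly greater than 1? Yes.
Verdict: Stationary.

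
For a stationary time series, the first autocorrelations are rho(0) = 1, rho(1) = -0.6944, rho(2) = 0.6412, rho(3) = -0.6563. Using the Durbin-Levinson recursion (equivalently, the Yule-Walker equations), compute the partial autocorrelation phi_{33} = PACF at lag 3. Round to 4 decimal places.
\phi_{33} = -0.2869

The PACF at lag k is phi_{kk}, the last component of the solution
to the Yule-Walker system G_k phi = r_k where
  (G_k)_{ij} = rho(|i - j|), (r_k)_i = rho(i), i,j = 1..k.
Equivalently, Durbin-Levinson gives phi_{kk} iteratively:
  phi_{11} = rho(1)
  phi_{kk} = [rho(k) - sum_{j=1..k-1} phi_{k-1,j} rho(k-j)]
            / [1 - sum_{j=1..k-1} phi_{k-1,j} rho(j)],
  phi_{k,j} = phi_{k-1,j} - phi_{kk} phi_{k-1,k-j},  j = 1..k-1.
Step k = 1:
  phi_11 = rho(1) = -0.6944.
Step k = 2:
  phi_22 = [rho(2) - phi_11 rho(1)] / [1 - phi_11 rho(1)] = [0.6412 - (-0.6944)(-0.6944)] / [1 - (-0.6944)(-0.6944)]
         = 0.15900864 / 0.51780864 = 0.30708.
  Update: phi_21 = phi_11 - phi_22 phi_11 = -0.6944 - (0.30708)(-0.6944) = -0.481164.
Step k = 3:
  phi_33 = [rho(3) - phi_21 rho(2) - phi_22 rho(1)] / [1 - phi_21 rho(1) - phi_22 rho(2)]
    numerator   = -0.6563 - (-0.481164)(0.6412) - (0.30708)(-0.6944) = -0.13454153
    denominator = 1 - (-0.481164)(-0.6944) - (0.30708)(0.6412) = 0.46898028
  phi_33 = -0.13454153 / 0.46898028 = -0.2869.
Therefore phi_{33} = -0.2869.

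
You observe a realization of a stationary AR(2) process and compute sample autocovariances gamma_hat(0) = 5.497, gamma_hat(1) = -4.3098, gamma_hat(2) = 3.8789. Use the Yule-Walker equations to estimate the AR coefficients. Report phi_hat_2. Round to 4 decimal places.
\hat\phi_{2} = 0.2360

The Yule-Walker equations for an AR(p) process read, in matrix form,
  Gamma_p phi = r_p,   with   (Gamma_p)_{ij} = gamma(|i - j|),
                       (r_p)_i = gamma(i),   i,j = 1..p.
Substitute the sample gammas (Toeplitz matrix and right-hand side of size 2):
  Gamma_p = [[5.497, -4.3098], [-4.3098, 5.497]]
  r_p     = [-4.3098, 3.8789]
Written out:
  5.497 phi_1 - 4.3098 phi_2 = -4.3098
  -4.3098 phi_1 + 5.497 phi_2 = 3.8789
Solve by Cramer's rule:
  det = gamma(0)^2 - gamma(1)^2 = (5.497)^2 - (-4.3098)^2 = 30.217009 - 18.57437604 = 11.64263296
  phi_hat_1 = [gamma(1) gamma(0) - gamma(1) gamma(2)] / det = [(-4.3098)(5.497) - (-4.3098)(3.8789)] / 11.64263296 = -6.97368738 / 11.64263296 = -0.599
  phi_hat_2 = [gamma(0) gamma(2) - gamma(1)^2] / det = [(5.497)(3.8789) - (-4.3098)^2] / 11.64263296 = 2.74793726 / 11.64263296 = 0.236
So phi_hat = [-0.5990, 0.2360].
Therefore phi_hat_2 = 0.2360.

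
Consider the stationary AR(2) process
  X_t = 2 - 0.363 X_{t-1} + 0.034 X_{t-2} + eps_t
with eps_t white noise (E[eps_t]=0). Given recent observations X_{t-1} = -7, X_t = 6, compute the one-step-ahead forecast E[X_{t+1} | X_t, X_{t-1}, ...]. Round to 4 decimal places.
E[X_{t+1} \mid \mathcal F_t] = -0.4160

For an AR(p) model X_t = c + sum_i phi_i X_{t-i} + eps_t, the
one-step-ahead conditional mean is
  E[X_{t+1} | X_t, ...] = c + sum_i phi_i X_{t+1-i}.
Substitute known values:
  E[X_{t+1} | ...] = 2 + (-0.363) * (6) + (0.034) * (-7)
                   = -0.4160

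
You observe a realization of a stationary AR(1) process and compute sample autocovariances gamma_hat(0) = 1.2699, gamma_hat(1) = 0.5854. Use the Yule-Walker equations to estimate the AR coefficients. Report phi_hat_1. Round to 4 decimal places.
\hat\phi_{1} = 0.4610

The Yule-Walker equations for an AR(p) process read, in matrix form,
  Gamma_p phi = r_p,   with   (Gamma_p)_{ij} = gamma(|i - j|),
                       (r_p)_i = gamma(i),   i,j = 1..p.
Substitute the sample gammas (Toeplitz matrix and right-hand side of size 1):
  Gamma_p = [[1.2699]]
  r_p     = [0.5854]
With p = 1 this is the single equation gamma(0) phi_1 = gamma(1):
  phi_hat_1 = gamma(1) / gamma(0) = 0.5854 / 1.2699 = 0.4610.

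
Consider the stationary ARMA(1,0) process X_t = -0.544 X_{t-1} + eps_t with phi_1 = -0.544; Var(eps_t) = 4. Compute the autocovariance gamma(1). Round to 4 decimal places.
\gamma(1) = -3.0906

Multiply the model equation by X_{t-k} and take expectations. With theta_0 = psi_0 = 1 and psi_j the MA(infinity) weights, this gives
  gamma(k) - sum_i phi_i gamma(k-i) = c_k,
  c_k = sigma^2 * sum_{j=k..q} theta_j psi_{j-k}   (c_k = 0 for k > q),
using gamma(-m) = gamma(m).
Pure AR (q = 0): c_0 = sigma^2 = 4, c_k = 0 for k >= 1.
Equations for k = 0 and k = 1 (AR order 1):
  gamma(0) = phi_1 gamma(1) + c_0
  gamma(1) = phi_1 gamma(0) + c_1
Substituting the second into the first: gamma(0) (1 - phi_1^2) = c_0 + phi_1 c_1, so
  gamma(0) = c_0 / (1 - phi_1^2) = 4 / (1 - (-0.544)^2) = 4 / 0.704064 = 5.681302.
  gamma(1) = phi_1 gamma(0) = (-0.544)(5.681302) = -3.090628.
Therefore gamma(1) = -3.0906 (to 4 decimal places).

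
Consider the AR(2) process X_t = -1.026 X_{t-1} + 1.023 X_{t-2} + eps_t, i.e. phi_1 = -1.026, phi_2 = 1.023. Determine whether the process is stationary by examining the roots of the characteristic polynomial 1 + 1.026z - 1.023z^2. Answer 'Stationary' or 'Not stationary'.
\text{Not stationary}

The AR(p) characteristic polynomial is P(z) = 1 + 1.026z - 1.023z^2.
Stationarity requires all roots to lie outside the unit circle, i.e. |z| > 1 for every root.
Set 1 + (1.026) z + (-1.023) z^2 = 0, i.e. a z^2 + b z + c = 0 with a = -1.023, b = 1.026, c = 1.
Discriminant D = b^2 - 4ac = (1.026)^2 - 4*(-1.023)*1 = 1.052676 - (-4.092) = 5.144676.
D >= 0, so the roots are real: z = (-b +/- sqrt(D)) / (2a) = (-1.026 +/- 2.268188) / (-2.046).
  z_1 = (-1.026 + 2.268188) / (-2.046) = -0.6071,   |z_1| = 0.6071.
  z_2 = (-1.026 - 2.268188) / (-2.046) = 1.6101,   |z_2| = 1.6101.
Moduli of all roots: 0.6071, 1.6101.
All moduli strictly greater than 1? No.
Verdict: Not stationary.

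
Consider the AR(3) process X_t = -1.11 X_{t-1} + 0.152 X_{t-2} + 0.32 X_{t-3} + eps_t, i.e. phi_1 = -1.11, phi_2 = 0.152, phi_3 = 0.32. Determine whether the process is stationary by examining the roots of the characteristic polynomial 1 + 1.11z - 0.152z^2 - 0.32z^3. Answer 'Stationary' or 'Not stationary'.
\text{Stationary}

The AR(p) characteristic polynomial is P(z) = 1 + 1.11z - 0.152z^2 - 0.32z^3.
Stationarity requires all roots to lie outside the unit circle, i.e. |z| > 1 for every root.
Degree 3: look for a simple real root z0 first, then factor out (1 - z/z0) and solve the remaining quadratic.
Testing z0 = -1.25: P(-1.25) = 1 + (1.11)(-1.25) + (-0.152)(-1.25)^2 + (-0.32)(-1.25)^3
  = 1 + (-1.3875) + (-0.2375) + (0.625) = 0.  So z_0 = -1.25 is a root, |z_0| = 1.25.
Divide out the factor (1 + 0.8 z) = (1 - z/z0) (since 1/z0 = -0.8):
  P(z) = (1 + 0.8 z)(1 + (0.31) z + (-0.4) z^2)
  [check: z-coef 0.31 - (-0.8) = 1.11; z^2-coef -0.4 - (-0.8)(0.31) = -0.152; z^3-coef -(-0.8)(-0.4) = -0.32.]
Remaining roots from the quadratic factor 1 + (0.31) z + (-0.4) z^2:
  Set 1 + (0.31) z + (-0.4) z^2 = 0, i.e. a z^2 + b z + c = 0 with a = -0.4, b = 0.31, c = 1.
  Discriminant D = b^2 - 4ac = (0.31)^2 - 4*(-0.4)*1 = 0.0961 - (-1.6) = 1.6961.
  D >= 0, so the roots are real: z = (-b +/- sqrt(D)) / (2a) = (-0.31 +/- 1.302344) / (-0.8).
    z_1 = (-0.31 + 1.302344) / (-0.8) = -1.2404,   |z_1| = 1.2404.
    z_2 = (-0.31 - 1.302344) / (-0.8) = 2.0154,   |z_2| = 2.0154.
Moduli of all roots: 1.2500, 1.2404, 2.0154.
All moduli strictly greater than 1? Yes.
Verdict: Stationary.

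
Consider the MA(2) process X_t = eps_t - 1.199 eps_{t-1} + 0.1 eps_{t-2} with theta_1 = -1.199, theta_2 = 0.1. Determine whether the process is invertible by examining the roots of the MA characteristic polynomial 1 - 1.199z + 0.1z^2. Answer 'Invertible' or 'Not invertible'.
\text{Not invertible}

The MA(q) characteristic polynomial is P(z) = 1 - 1.199z + 0.1z^2.
Invertibility requires all roots to lie outside the unit circle, i.e. |z| > 1 for every root.
Set 1 + (-1.199) z + (0.1) z^2 = 0, i.e. a z^2 + b z + c = 0 with a = 0.1, b = -1.199, c = 1.
Discriminant D = b^2 - 4ac = (-1.199)^2 - 4*(0.1)*1 = 1.437601 - (0.4) = 1.037601.
D >= 0, so the roots are real: z = (-b +/- sqrt(D)) / (2a) = (1.199 +/- 1.018627) / (0.2).
  z_1 = (1.199 + 1.018627) / (0.2) = 11.0881,   |z_1| = 11.0881.
  z_2 = (1.199 - 1.018627) / (0.2) = 0.9019,   |z_2| = 0.9019.
Moduli of all roots: 11.0881, 0.9019.
All moduli strictly greater than 1? No.
Verdict: Not invertible.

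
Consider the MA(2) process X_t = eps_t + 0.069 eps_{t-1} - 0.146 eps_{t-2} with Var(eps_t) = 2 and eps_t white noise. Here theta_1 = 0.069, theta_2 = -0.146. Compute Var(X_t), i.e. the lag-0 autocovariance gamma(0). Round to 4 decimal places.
\gamma(0) = 2.0522

For an MA(q) process X_t = eps_t + sum_i theta_i eps_{t-i} with
Var(eps_t) = sigma^2, the variance is
  gamma(0) = sigma^2 * (1 + sum_i theta_i^2).
  sum_i theta_i^2 = (0.069)^2 + (-0.146)^2 = 0.004761 + 0.021316 = 0.026077.
  gamma(0) = 2 * (1 + 0.026077) = 2 * 1.026077 = 2.052154, which rounds to 2.0522.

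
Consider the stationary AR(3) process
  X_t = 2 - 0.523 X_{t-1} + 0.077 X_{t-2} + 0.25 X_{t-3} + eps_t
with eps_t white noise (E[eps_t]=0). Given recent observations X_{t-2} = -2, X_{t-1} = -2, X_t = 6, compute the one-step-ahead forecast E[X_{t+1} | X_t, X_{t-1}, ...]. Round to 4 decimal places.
E[X_{t+1} \mid \mathcal F_t] = -1.7920

For an AR(p) model X_t = c + sum_i phi_i X_{t-i} + eps_t, the
one-step-ahead conditional mean is
  E[X_{t+1} | X_t, ...] = c + sum_i phi_i X_{t+1-i}.
Substitute known values:
  E[X_{t+1} | ...] = 2 + (-0.523) * (6) + (0.077) * (-2) + (0.25) * (-2)
                   = -1.7920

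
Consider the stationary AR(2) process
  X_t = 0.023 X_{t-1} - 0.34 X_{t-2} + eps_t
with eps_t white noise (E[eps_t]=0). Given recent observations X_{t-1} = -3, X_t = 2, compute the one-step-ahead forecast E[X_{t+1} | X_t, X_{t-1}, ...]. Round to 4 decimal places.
E[X_{t+1} \mid \mathcal F_t] = 1.0660

For an AR(p) model X_t = c + sum_i phi_i X_{t-i} + eps_t, the
one-step-ahead conditional mean is
  E[X_{t+1} | X_t, ...] = c + sum_i phi_i X_{t+1-i}.
Substitute known values:
  E[X_{t+1} | ...] = (0.023) * (2) + (-0.34) * (-3)
                   = 1.0660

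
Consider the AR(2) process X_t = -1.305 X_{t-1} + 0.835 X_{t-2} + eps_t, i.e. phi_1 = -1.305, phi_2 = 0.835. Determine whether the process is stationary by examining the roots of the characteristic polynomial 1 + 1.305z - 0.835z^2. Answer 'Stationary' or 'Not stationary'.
\text{Not stationary}

The AR(p) characteristic polynomial is P(z) = 1 + 1.305z - 0.835z^2.
Stationarity requires all roots to lie outside the unit circle, i.e. |z| > 1 for every root.
Set 1 + (1.305) z + (-0.835) z^2 = 0, i.e. a z^2 + b z + c = 0 with a = -0.835, b = 1.305, c = 1.
Discriminant D = b^2 - 4ac = (1.305)^2 - 4*(-0.835)*1 = 1.703025 - (-3.34) = 5.043025.
D >= 0, so the roots are real: z = (-b +/- sqrt(D)) / (2a) = (-1.305 +/- 2.245668) / (-1.67).
  z_1 = (-1.305 + 2.245668) / (-1.67) = -0.5633,   |z_1| = 0.5633.
  z_2 = (-1.305 - 2.245668) / (-1.67) = 2.1261,   |z_2| = 2.1261.
Moduli of all roots: 0.5633, 2.1261.
All moduli strictly greater than 1? No.
Verdict: Not stationary.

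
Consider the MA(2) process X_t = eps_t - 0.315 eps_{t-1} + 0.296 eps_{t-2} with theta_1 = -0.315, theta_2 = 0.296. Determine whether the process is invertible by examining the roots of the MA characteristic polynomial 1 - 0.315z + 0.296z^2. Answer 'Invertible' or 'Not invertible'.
\text{Invertible}

The MA(q) characteristic polynomial is P(z) = 1 - 0.315z + 0.296z^2.
Invertibility requires all roots to lie outside the unit circle, i.e. |z| > 1 for every root.
Set 1 + (-0.315) z + (0.296) z^2 = 0, i.e. a z^2 + b z + c = 0 with a = 0.296, b = -0.315, c = 1.
Discriminant D = b^2 - 4ac = (-0.315)^2 - 4*(0.296)*1 = 0.099225 - (1.184) = -1.084775.
D < 0, so the roots are the complex-conjugate pair z = (-b +/- i sqrt(-D)) / (2a) = 0.5321 +/- 1.7593i.
For a conjugate pair |z|^2 = z * conj(z) = (product of roots) = c/a = 1/(0.296) = 3.378378, so |z| = sqrt(3.378378) = 1.838 for both roots.
Moduli of all roots: 1.8380, 1.8380.
All moduli strictly greater than 1? Yes.
Verdict: Invertible.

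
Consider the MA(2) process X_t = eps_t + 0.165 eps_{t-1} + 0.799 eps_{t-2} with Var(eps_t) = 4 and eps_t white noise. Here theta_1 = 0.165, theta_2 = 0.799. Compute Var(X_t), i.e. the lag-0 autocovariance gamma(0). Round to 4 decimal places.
\gamma(0) = 6.6625

For an MA(q) process X_t = eps_t + sum_i theta_i eps_{t-i} with
Var(eps_t) = sigma^2, the variance is
  gamma(0) = sigma^2 * (1 + sum_i theta_i^2).
  sum_i theta_i^2 = (0.165)^2 + (0.799)^2 = 0.027225 + 0.638401 = 0.665626.
  gamma(0) = 4 * (1 + 0.665626) = 4 * 1.665626 = 6.662504, which rounds to 6.6625.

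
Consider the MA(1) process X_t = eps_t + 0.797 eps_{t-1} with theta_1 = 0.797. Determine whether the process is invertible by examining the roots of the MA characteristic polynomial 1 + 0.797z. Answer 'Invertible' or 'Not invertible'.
\text{Invertible}

The MA(q) characteristic polynomial is P(z) = 1 + 0.797z.
Invertibility requires all roots to lie outside the unit circle, i.e. |z| > 1 for every root.
This is linear in z: 1 + (0.797) z = 0  =>  z = -1/(0.797) = -1.254705,  |z| = 1.254705.
Moduli of all roots: 1.2547.
All moduli strictly greater than 1? Yes.
Verdict: Invertible.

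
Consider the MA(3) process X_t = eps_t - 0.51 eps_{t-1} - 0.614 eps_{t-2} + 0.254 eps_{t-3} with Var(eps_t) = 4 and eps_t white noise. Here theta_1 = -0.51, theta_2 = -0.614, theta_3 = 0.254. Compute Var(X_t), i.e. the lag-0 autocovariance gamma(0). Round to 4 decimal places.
\gamma(0) = 6.8064

For an MA(q) process X_t = eps_t + sum_i theta_i eps_{t-i} with
Var(eps_t) = sigma^2, the variance is
  gamma(0) = sigma^2 * (1 + sum_i theta_i^2).
  sum_i theta_i^2 = (-0.51)^2 + (-0.614)^2 + (0.254)^2 = 0.2601 + 0.376996 + 0.064516 = 0.701612.
  gamma(0) = 4 * (1 + 0.701612) = 4 * 1.701612 = 6.806448, which rounds to 6.8064.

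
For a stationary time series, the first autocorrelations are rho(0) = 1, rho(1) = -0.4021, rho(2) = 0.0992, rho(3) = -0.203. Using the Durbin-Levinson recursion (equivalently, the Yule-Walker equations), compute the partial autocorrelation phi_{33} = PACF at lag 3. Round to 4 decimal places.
\phi_{33} = -0.2280

The PACF at lag k is phi_{kk}, the last component of the solution
to the Yule-Walker system G_k phi = r_k where
  (G_k)_{ij} = rho(|i - j|), (r_k)_i = rho(i), i,j = 1..k.
Equivalently, Durbin-Levinson gives phi_{kk} iteratively:
  phi_{11} = rho(1)
  phi_{kk} = [rho(k) - sum_{j=1..k-1} phi_{k-1,j} rho(k-j)]
            / [1 - sum_{j=1..k-1} phi_{k-1,j} rho(j)],
  phi_{k,j} = phi_{k-1,j} - phi_{kk} phi_{k-1,k-j},  j = 1..k-1.
Step k = 1:
  phi_11 = rho(1) = -0.4021.
Step k = 2:
  phi_22 = [rho(2) - phi_11 rho(1)] / [1 - phi_11 rho(1)] = [0.0992 - (-0.4021)(-0.4021)] / [1 - (-0.4021)(-0.4021)]
         = -0.06248441 / 0.83831559 = -0.074536.
  Update: phi_21 = phi_11 - phi_22 phi_11 = -0.4021 - (-0.074536)(-0.4021) = -0.432071.
Step k = 3:
  phi_33 = [rho(3) - phi_21 rho(2) - phi_22 rho(1)] / [1 - phi_21 rho(1) - phi_22 rho(2)]
    numerator   = -0.203 - (-0.432071)(0.0992) - (-0.074536)(-0.4021) = -0.19010937
    denominator = 1 - (-0.432071)(-0.4021) - (-0.074536)(0.0992) = 0.83365827
  phi_33 = -0.19010937 / 0.83365827 = -0.228.
Therefore phi_{33} = -0.2280.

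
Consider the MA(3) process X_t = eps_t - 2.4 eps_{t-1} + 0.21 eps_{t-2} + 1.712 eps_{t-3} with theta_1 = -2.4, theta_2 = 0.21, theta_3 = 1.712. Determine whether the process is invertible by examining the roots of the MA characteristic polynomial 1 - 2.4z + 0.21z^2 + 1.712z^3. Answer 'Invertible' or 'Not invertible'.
\text{Not invertible}

The MA(q) characteristic polynomial is P(z) = 1 - 2.4z + 0.21z^2 + 1.712z^3.
Invertibility requires all roots to lie outside the unit circle, i.e. |z| > 1 for every root.
Degree 3: look for a simple real root z0 first, then factor out (1 - z/z0) and solve the remaining quadratic.
Testing z0 = 0.625: P(0.625) = 1 + (-2.4)(0.625) + (0.21)(0.625)^2 + (1.712)(0.625)^3
  = 1 + (-1.5) + (0.082031) + (0.417969) = 0.  So z_0 = 0.625 is a root, |z_0| = 0.625.
Divide out the factor (1 - 1.6 z) = (1 - z/z0) (since 1/z0 = 1.6):
  P(z) = (1 - 1.6 z)(1 + (-0.8) z + (-1.07) z^2)
  [check: z-coef -0.8 - (1.6) = -2.4; z^2-coef -1.07 - (1.6)(-0.8) = 0.21; z^3-coef -(1.6)(-1.07) = 1.712.]
Remaining roots from the quadratic factor 1 + (-0.8) z + (-1.07) z^2:
  Set 1 + (-0.8) z + (-1.07) z^2 = 0, i.e. a z^2 + b z + c = 0 with a = -1.07, b = -0.8, c = 1.
  Discriminant D = b^2 - 4ac = (-0.8)^2 - 4*(-1.07)*1 = 0.64 - (-4.28) = 4.92.
  D >= 0, so the roots are real: z = (-b +/- sqrt(D)) / (2a) = (0.8 +/- 2.218107) / (-2.14).
    z_1 = (0.8 + 2.218107) / (-2.14) = -1.4103,   |z_1| = 1.4103.
    z_2 = (0.8 - 2.218107) / (-2.14) = 0.6627,   |z_2| = 0.6627.
Moduli of all roots: 0.6250, 1.4103, 0.6627.
All moduli strictly greater than 1? No.
Verdict: Not invertible.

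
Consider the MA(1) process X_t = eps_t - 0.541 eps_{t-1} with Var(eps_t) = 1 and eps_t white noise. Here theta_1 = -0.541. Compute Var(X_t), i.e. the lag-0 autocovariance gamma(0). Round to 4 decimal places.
\gamma(0) = 1.2927

For an MA(q) process X_t = eps_t + sum_i theta_i eps_{t-i} with
Var(eps_t) = sigma^2, the variance is
  gamma(0) = sigma^2 * (1 + sum_i theta_i^2).
  sum_i theta_i^2 = (-0.541)^2 = 0.292681.
  gamma(0) = 1 * (1 + 0.292681) = 1 * 1.292681 = 1.292681, which rounds to 1.2927.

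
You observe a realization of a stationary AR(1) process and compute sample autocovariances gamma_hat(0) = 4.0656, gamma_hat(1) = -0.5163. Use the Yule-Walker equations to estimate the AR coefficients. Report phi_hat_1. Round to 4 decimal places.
\hat\phi_{1} = -0.1270

The Yule-Walker equations for an AR(p) process read, in matrix form,
  Gamma_p phi = r_p,   with   (Gamma_p)_{ij} = gamma(|i - j|),
                       (r_p)_i = gamma(i),   i,j = 1..p.
Substitute the sample gammas (Toeplitz matrix and right-hand side of size 1):
  Gamma_p = [[4.0656]]
  r_p     = [-0.5163]
With p = 1 this is the single equation gamma(0) phi_1 = gamma(1):
  phi_hat_1 = gamma(1) / gamma(0) = -0.5163 / 4.0656 = -0.1270.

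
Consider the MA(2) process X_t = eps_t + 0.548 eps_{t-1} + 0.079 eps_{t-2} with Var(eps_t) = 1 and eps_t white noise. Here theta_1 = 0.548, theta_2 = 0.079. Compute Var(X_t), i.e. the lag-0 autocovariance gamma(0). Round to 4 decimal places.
\gamma(0) = 1.3065

For an MA(q) process X_t = eps_t + sum_i theta_i eps_{t-i} with
Var(eps_t) = sigma^2, the variance is
  gamma(0) = sigma^2 * (1 + sum_i theta_i^2).
  sum_i theta_i^2 = (0.548)^2 + (0.079)^2 = 0.300304 + 0.006241 = 0.306545.
  gamma(0) = 1 * (1 + 0.306545) = 1 * 1.306545 = 1.306545, which rounds to 1.3065.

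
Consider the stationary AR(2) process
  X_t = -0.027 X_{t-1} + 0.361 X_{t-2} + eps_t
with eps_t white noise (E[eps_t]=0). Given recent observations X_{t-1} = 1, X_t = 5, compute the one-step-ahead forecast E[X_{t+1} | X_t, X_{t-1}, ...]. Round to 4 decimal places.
E[X_{t+1} \mid \mathcal F_t] = 0.2260

For an AR(p) model X_t = c + sum_i phi_i X_{t-i} + eps_t, the
one-step-ahead conditional mean is
  E[X_{t+1} | X_t, ...] = c + sum_i phi_i X_{t+1-i}.
Substitute known values:
  E[X_{t+1} | ...] = (-0.027) * (5) + (0.361) * (1)
                   = 0.2260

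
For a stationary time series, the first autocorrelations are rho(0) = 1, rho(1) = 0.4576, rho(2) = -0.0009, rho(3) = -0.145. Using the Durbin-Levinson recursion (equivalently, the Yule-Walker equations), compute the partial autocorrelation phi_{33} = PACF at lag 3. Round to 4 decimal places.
\phi_{33} = -0.0310

The PACF at lag k is phi_{kk}, the last component of the solution
to the Yule-Walker system G_k phi = r_k where
  (G_k)_{ij} = rho(|i - j|), (r_k)_i = rho(i), i,j = 1..k.
Equivalently, Durbin-Levinson gives phi_{kk} iteratively:
  phi_{11} = rho(1)
  phi_{kk} = [rho(k) - sum_{j=1..k-1} phi_{k-1,j} rho(k-j)]
            / [1 - sum_{j=1..k-1} phi_{k-1,j} rho(j)],
  phi_{k,j} = phi_{k-1,j} - phi_{kk} phi_{k-1,k-j},  j = 1..k-1.
Step k = 1:
  phi_11 = rho(1) = 0.4576.
Step k = 2:
  phi_22 = [rho(2) - phi_11 rho(1)] / [1 - phi_11 rho(1)] = [-0.0009 - (0.4576)(0.4576)] / [1 - (0.4576)(0.4576)]
         = -0.21029776 / 0.79060224 = -0.265997.
  Update: phi_21 = phi_11 - phi_22 phi_11 = 0.4576 - (-0.265997)(0.4576) = 0.57932.
Step k = 3:
  phi_33 = [rho(3) - phi_21 rho(2) - phi_22 rho(1)] / [1 - phi_21 rho(1) - phi_22 rho(2)]
    numerator   = -0.145 - (0.57932)(-0.0009) - (-0.265997)(0.4576) = -0.02275842
    denominator = 1 - (0.57932)(0.4576) - (-0.265997)(-0.0009) = 0.73466368
  phi_33 = -0.02275842 / 0.73466368 = -0.031.
Therefore phi_{33} = -0.0310.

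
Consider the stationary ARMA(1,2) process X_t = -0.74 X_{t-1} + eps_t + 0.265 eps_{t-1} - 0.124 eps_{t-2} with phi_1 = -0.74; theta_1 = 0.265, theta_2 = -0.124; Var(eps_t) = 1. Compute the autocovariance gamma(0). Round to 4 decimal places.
\gamma(0) = 1.3400

Multiply the model equation by X_{t-k} and take expectations. With theta_0 = psi_0 = 1 and psi_j the MA(infinity) weights, this gives
  gamma(k) - sum_i phi_i gamma(k-i) = c_k,
  c_k = sigma^2 * sum_{j=k..q} theta_j psi_{j-k}   (c_k = 0 for k > q),
using gamma(-m) = gamma(m).
psi-weights needed (psi_j = theta_j + sum_i phi_i psi_{j-i}):
  psi_1 = theta_1 + phi_1 = 0.265 + (-0.74) = -0.475
  psi_2 = theta_2 + phi_1 psi_1 = -0.124 + (-0.74)(-0.475) = 0.2275
Right-hand sides:
  c_0 = sigma^2 (1 + theta_1 psi_1 + theta_2 psi_2) = 1 * (1 + (0.265)(-0.475) + (-0.124)(0.2275)) = 1 * 0.845915 = 0.845915
  c_1 = sigma^2 (theta_1 + theta_2 psi_1) = 1 * (0.265 + (-0.124)(-0.475)) = 0.3239
  c_2 = sigma^2 theta_2 = 1 * (-0.124) = -0.124
Equations for k = 0 and k = 1 (AR order 1):
  gamma(0) = phi_1 gamma(1) + c_0
  gamma(1) = phi_1 gamma(0) + c_1
Substituting the second into the first: gamma(0) (1 - phi_1^2) = c_0 + phi_1 c_1, so
  gamma(0) = (c_0 + phi_1 c_1) / (1 - phi_1^2) = (0.845915 + (-0.74)(0.3239)) / (1 - (-0.74)^2) = 0.606229 / 0.4524 = 1.340029.
Therefore gamma(0) = 1.3400 (to 4 decimal places).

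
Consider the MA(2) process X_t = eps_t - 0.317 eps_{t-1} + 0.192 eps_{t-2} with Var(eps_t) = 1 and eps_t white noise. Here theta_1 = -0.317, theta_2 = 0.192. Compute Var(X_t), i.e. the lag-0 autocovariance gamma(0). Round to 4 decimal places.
\gamma(0) = 1.1374

For an MA(q) process X_t = eps_t + sum_i theta_i eps_{t-i} with
Var(eps_t) = sigma^2, the variance is
  gamma(0) = sigma^2 * (1 + sum_i theta_i^2).
  sum_i theta_i^2 = (-0.317)^2 + (0.192)^2 = 0.100489 + 0.036864 = 0.137353.
  gamma(0) = 1 * (1 + 0.137353) = 1 * 1.137353 = 1.137353, which rounds to 1.1374.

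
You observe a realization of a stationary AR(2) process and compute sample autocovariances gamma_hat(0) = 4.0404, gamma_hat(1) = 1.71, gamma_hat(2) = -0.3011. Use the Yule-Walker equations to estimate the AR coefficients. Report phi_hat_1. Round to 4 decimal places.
\hat\phi_{1} = 0.5540

The Yule-Walker equations for an AR(p) process read, in matrix form,
  Gamma_p phi = r_p,   with   (Gamma_p)_{ij} = gamma(|i - j|),
                       (r_p)_i = gamma(i),   i,j = 1..p.
Substitute the sample gammas (Toeplitz matrix and right-hand side of size 2):
  Gamma_p = [[4.0404, 1.71], [1.71, 4.0404]]
  r_p     = [1.71, -0.3011]
Written out:
  4.0404 phi_1 + 1.71 phi_2 = 1.71
  1.71 phi_1 + 4.0404 phi_2 = -0.3011
Solve by Cramer's rule:
  det = gamma(0)^2 - gamma(1)^2 = (4.0404)^2 - (1.71)^2 = 16.32483216 - 2.9241 = 13.40073216
  phi_hat_1 = [gamma(1) gamma(0) - gamma(1) gamma(2)] / det = [(1.71)(4.0404) - (1.71)(-0.3011)] / 13.40073216 = 7.423965 / 13.40073216 = 0.554
  phi_hat_2 = [gamma(0) gamma(2) - gamma(1)^2] / det = [(4.0404)(-0.3011) - (1.71)^2] / 13.40073216 = -4.14066444 / 13.40073216 = -0.309
So phi_hat = [0.5540, -0.3090].
Therefore phi_hat_1 = 0.5540.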